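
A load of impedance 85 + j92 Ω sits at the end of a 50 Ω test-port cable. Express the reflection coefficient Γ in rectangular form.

Γ ≈ 0.494 + j0.345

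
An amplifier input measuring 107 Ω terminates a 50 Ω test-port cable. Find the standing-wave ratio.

VSWR ≈ 2.14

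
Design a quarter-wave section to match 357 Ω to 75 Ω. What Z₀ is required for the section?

Z_qwt ≈ 164 Ω

Z_qwt = √(Z_0·R_L) = √(75 × 357) = √26780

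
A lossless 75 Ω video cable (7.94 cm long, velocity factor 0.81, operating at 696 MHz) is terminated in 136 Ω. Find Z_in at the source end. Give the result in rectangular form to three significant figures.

Z_in ≈ 41.9 − j7.41 Ω

λ = v/f = 0.81·c / 696 MHz = 0.349 m
βl = 2π·l/λ = 2π × 0.227 = 81.9°
tan(βl) = tan(81.9°) = 7
Z_in = Z_0·(Z_L + jZ_0·tanβl)/(Z_0 + jZ_L·tanβl)
     = 75·(136 + j525)/(75 + j952)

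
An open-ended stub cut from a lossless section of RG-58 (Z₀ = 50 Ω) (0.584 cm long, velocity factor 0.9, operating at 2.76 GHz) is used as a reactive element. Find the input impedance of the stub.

Z_in ≈ −j127 Ω

λ = v/f = 0.9·c / 2.76 GHz = 0.0978 m
βl = 2π·l/λ = 2π × 0.0597 = 21.5°
tan(βl) = 0.394
For an open-ended stub, Z_in = −jZ_0·cot(βl) = −jZ_0/tan(βl)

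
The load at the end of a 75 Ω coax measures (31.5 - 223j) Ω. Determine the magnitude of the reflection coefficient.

|Γ| ≈ 0.919

Γ = (Z_L − Z_0)/(Z_L + Z_0) = (-43.5 − j223)/(106.5 − j223)
|Γ| = 227/247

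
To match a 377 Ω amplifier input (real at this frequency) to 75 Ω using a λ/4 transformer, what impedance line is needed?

Z_qwt ≈ 168 Ω

Z_qwt = √(Z_0·R_L) = √(75 × 377) = √28280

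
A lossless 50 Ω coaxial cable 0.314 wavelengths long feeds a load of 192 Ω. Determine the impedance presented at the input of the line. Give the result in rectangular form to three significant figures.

Z_in ≈ 15.2 + j19.6 Ω

βl = 2π × 0.314 = 113°
tan(βl) = tan(113°) = -2.35
Z_in = Z_0·(Z_L + jZ_0·tanβl)/(Z_0 + jZ_L·tanβl)
     = 50·(192 − j118)/(50 − j451)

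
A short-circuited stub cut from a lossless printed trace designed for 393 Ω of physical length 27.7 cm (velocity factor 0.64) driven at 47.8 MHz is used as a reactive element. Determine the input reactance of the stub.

X_in ≈ 182 Ω (inductive)

λ = v/f = 0.64·c / 47.8 MHz = 4.02 m
βl = 2π·l/λ = 2π × 0.069 = 24.8°
tan(βl) = 0.463
For a short-circuited stub, Z_in = jZ_0·tan(βl)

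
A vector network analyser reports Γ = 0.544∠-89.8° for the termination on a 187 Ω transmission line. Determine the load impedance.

Z_L ≈ 102 − j157 Ω

Z_L = Z_0·(1 + Γ)/(1 − Γ) = 187·(1 − j0.544)/(0.998 + j0.544)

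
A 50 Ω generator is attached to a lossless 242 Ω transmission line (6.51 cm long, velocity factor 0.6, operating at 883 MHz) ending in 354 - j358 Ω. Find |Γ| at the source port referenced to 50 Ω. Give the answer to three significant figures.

|Γ| ≈ 0.805

λ = v/f = 0.6·c / 883 MHz = 0.204 m
βl = 2π·l/λ = 2π × 0.319 = 115°
tan(βl) = -2.15
Z_in = Z_0·(Z_L + jZ_0·tanβl)/(Z_0 + jZ_L·tanβl) = 136 + j207 Ω
Γ_s = (Z_in − Z_s)/(Z_in + Z_s) = (86 + j207)/(186 + j207), |Γ_s| = 0.805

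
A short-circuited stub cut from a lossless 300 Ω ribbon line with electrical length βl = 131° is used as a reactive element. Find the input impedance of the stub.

Z_in ≈ −j345 Ω

tan(βl) = -1.15
For a short-circuited stub, Z_in = jZ_0·tan(βl)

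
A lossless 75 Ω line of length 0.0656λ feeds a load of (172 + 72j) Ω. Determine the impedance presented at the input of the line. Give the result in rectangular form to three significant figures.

βl = 2π × 0.0656 = 23.6°
tan(βl) = tan(23.6°) = 0.437
Z_in = Z_0·(Z_L + jZ_0·tanβl)/(Z_0 + jZ_L·tanβl)
     = 75·(172 + j105)/(43.5 + j75.2)

Z_in ≈ 153 − j83.2 Ω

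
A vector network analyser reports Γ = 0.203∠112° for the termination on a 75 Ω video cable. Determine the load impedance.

Z_L ≈ 60.3 + j23.7 Ω

Z_L = Z_0·(1 + Γ)/(1 − Γ) = 75·(0.924 + j0.188)/(1.08 − j0.188)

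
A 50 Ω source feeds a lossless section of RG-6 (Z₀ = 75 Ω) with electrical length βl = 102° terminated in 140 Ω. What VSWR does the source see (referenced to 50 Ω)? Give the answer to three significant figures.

VSWR ≈ 1.36

tan(βl) = -4.7
Z_in = Z_0·(Z_L + jZ_0·tanβl)/(Z_0 + jZ_L·tanβl) = 41.5 + j11.2 Ω
Γ_s = (Z_in − Z_s)/(Z_in + Z_s) = (-8.54 + j11.2)/(91.5 + j11.2), |Γ_s| = 0.153
VSWR = (1 + |Γ_s|)/(1 − |Γ_s|)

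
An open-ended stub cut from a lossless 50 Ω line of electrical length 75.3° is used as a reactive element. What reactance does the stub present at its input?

X_in ≈ -13.1 Ω (capacitive)

tan(βl) = 3.81
For an open-ended stub, Z_in = −jZ_0·cot(βl) = −jZ_0/tan(βl)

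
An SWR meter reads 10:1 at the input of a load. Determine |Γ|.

|Γ| = (S − 1)/(S + 1) = (10 − 1)/(10 + 1) = 9/11

|Γ| ≈ 0.818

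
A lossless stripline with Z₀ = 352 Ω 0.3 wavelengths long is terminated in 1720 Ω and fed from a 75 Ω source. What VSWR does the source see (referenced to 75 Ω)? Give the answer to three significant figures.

βl = 2π × 0.3 = 108°
tan(βl) = -3.08
Z_in = Z_0·(Z_L + jZ_0·tanβl)/(Z_0 + jZ_L·tanβl) = 79.3 + j109 Ω
Γ_s = (Z_in − Z_s)/(Z_in + Z_s) = (4.29 + j109)/(154 + j109), |Γ_s| = 0.578
VSWR = (1 + |Γ_s|)/(1 − |Γ_s|)

VSWR ≈ 3.74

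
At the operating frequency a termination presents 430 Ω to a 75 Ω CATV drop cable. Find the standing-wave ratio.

Γ = (430 − 75)/(430 + 75) = 0.703
VSWR = (1 + 0.703)/(1 − 0.703)

VSWR ≈ 5.73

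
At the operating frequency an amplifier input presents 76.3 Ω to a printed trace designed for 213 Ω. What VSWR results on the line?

VSWR ≈ 2.79

Γ = (76.3 − 213)/(76.3 + 213) = -0.473
VSWR = (1 + 0.473)/(1 − 0.473)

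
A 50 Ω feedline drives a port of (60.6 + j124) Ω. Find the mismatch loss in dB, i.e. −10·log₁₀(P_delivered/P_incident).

mismatch loss ≈ 3.58 dB

Γ = (10.6 + j124)/(110.6 + j124), |Γ| = 0.749
|Γ|² = 0.561, so P_del/P_inc = 1 − |Γ|² = 0.439
ML = −10·log₁₀(1 − |Γ|²)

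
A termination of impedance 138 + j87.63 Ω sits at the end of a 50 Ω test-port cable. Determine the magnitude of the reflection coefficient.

Γ = (Z_L − Z_0)/(Z_L + Z_0) = (88 + j87.63)/(188 + j87.63)
|Γ| = 124/207

|Γ| ≈ 0.599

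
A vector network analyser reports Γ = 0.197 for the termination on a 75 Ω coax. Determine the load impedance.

Z_L ≈ 112 Ω

Z_L = Z_0·(1 + Γ)/(1 − Γ) = 75·(1.2)/(0.803)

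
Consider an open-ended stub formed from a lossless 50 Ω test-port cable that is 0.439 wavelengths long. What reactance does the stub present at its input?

βl = 2π × 0.439 = 158°
tan(βl) = -0.403
For an open-ended stub, Z_in = −jZ_0·cot(βl) = −jZ_0/tan(βl)

X_in ≈ 124 Ω (inductive)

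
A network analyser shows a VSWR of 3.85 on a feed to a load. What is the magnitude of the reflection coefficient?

|Γ| ≈ 0.588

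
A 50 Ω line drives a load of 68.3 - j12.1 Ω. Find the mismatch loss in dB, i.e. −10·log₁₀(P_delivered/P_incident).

Γ = (18.3 − j12.1)/(118.3 − j12.1), |Γ| = 0.184
|Γ|² = 0.034, so P_del/P_inc = 1 − |Γ|² = 0.966
ML = −10·log₁₀(1 − |Γ|²)

mismatch loss ≈ 0.15 dB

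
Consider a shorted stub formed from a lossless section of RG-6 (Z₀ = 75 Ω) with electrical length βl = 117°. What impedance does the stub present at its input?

tan(βl) = -1.96
For a shorted stub, Z_in = jZ_0·tan(βl)

Z_in ≈ −j147 Ω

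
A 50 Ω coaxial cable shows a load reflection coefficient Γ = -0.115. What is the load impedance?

Z_L = Z_0·(1 + Γ)/(1 − Γ) = 50·(0.885)/(1.11)

Z_L ≈ 39.7 Ω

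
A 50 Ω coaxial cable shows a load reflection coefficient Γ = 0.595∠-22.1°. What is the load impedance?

Z_L = Z_0·(1 + Γ)/(1 − Γ) = 50·(1.55 − j0.224)/(0.449 + j0.224)

Z_L ≈ 128 − j89 Ω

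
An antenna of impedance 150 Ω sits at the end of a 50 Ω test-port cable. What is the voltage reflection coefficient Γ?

Γ = (Z_L − Z_0)/(Z_L + Z_0) = (150 − 50)/(150 + 50) = 100/200

Γ = 0.5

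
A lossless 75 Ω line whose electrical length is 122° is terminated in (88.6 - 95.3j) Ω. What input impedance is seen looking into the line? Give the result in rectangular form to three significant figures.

tan(βl) = tan(122°) = -1.6
Z_in = Z_0·(Z_L + jZ_0·tanβl)/(Z_0 + jZ_L·tanβl)
     = 75·(88.6 − j215)/(-77.5 − j142)

Z_in ≈ 68 + j84 Ω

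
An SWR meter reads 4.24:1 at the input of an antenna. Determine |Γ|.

|Γ| ≈ 0.618

|Γ| = (S − 1)/(S + 1) = (4.24 − 1)/(4.24 + 1) = 3.24/5.24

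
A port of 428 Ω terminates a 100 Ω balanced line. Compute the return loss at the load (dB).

Γ = (428 − 100)/(428 + 100) = 0.621
RL = −20·log₁₀|Γ| = −20·log₁₀(0.621)

RL ≈ 4.14 dB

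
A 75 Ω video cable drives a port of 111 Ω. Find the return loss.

Γ = (111 − 75)/(111 + 75) = 0.194
RL = −20·log₁₀|Γ| = −20·log₁₀(0.194)

RL ≈ 14.3 dB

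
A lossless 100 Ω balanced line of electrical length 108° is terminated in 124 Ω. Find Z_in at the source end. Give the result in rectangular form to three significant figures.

Z_in ≈ 83.4 + j10.6 Ω

tan(βl) = tan(108°) = -3.08
Z_in = Z_0·(Z_L + jZ_0·tanβl)/(Z_0 + jZ_L·tanβl)
     = 100·(124 − j308)/(100 − j382)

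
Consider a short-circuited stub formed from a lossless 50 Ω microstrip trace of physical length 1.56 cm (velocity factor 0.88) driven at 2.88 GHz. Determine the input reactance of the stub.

λ = v/f = 0.88·c / 2.88 GHz = 0.0917 m
βl = 2π·l/λ = 2π × 0.17 = 61.3°
tan(βl) = 1.82
For a short-circuited stub, Z_in = jZ_0·tan(βl)

X_in ≈ 91.2 Ω (inductive)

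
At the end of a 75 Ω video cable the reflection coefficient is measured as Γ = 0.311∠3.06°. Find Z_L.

Z_L = Z_0·(1 + Γ)/(1 − Γ) = 75·(1.31 + j0.0166)/(0.689 − j0.0166)

Z_L ≈ 142 + j5.24 Ω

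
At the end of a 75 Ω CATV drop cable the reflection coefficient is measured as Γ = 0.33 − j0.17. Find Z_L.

Z_L ≈ 135 − j53.4 Ω

Z_L = Z_0·(1 + Γ)/(1 − Γ) = 75·(1.33 − j0.17)/(0.67 + j0.17)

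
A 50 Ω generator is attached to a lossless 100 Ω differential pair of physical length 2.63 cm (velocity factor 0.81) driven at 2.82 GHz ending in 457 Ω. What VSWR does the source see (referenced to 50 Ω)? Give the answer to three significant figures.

λ = v/f = 0.81·c / 2.82 GHz = 0.0862 m
βl = 2π·l/λ = 2π × 0.305 = 110°
tan(βl) = -2.77
Z_in = Z_0·(Z_L + jZ_0·tanβl)/(Z_0 + jZ_L·tanβl) = 24.6 + j34.2 Ω
Γ_s = (Z_in − Z_s)/(Z_in + Z_s) = (-25.4 + j34.2)/(74.6 + j34.2), |Γ_s| = 0.519
VSWR = (1 + |Γ_s|)/(1 − |Γ_s|)

VSWR ≈ 3.16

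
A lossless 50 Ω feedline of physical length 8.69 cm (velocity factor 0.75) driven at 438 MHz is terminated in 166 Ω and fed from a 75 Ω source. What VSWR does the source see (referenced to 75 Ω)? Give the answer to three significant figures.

VSWR ≈ 4.36

λ = v/f = 0.75·c / 438 MHz = 0.514 m
βl = 2π·l/λ = 2π × 0.169 = 60.9°
tan(βl) = 1.8
Z_in = Z_0·(Z_L + jZ_0·tanβl)/(Z_0 + jZ_L·tanβl) = 19.2 − j24.6 Ω
Γ_s = (Z_in − Z_s)/(Z_in + Z_s) = (-55.8 − j24.6)/(94.2 − j24.6), |Γ_s| = 0.627
VSWR = (1 + |Γ_s|)/(1 − |Γ_s|)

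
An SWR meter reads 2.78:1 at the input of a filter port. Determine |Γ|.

|Γ| = (S − 1)/(S + 1) = (2.78 − 1)/(2.78 + 1) = 1.78/3.78

|Γ| ≈ 0.471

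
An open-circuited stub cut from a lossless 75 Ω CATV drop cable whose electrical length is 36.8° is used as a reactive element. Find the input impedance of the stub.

tan(βl) = 0.748
For an open-circuited stub, Z_in = −jZ_0·cot(βl) = −jZ_0/tan(βl)

Z_in ≈ −j100 Ω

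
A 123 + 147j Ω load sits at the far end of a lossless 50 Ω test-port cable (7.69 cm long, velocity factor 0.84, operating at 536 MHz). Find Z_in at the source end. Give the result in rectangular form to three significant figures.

λ = v/f = 0.84·c / 536 MHz = 0.47 m
βl = 2π·l/λ = 2π × 0.164 = 58.9°
tan(βl) = tan(58.9°) = 1.66
Z_in = Z_0·(Z_L + jZ_0·tanβl)/(Z_0 + jZ_L·tanβl)
     = 50·(123 + j230)/(-194 + j204)

Z_in ≈ 14.6 − j44 Ω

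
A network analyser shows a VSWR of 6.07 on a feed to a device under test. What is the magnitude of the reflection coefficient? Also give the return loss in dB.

|Γ| ≈ 0.717; return loss ≈ 2.89 dB

|Γ| = (S − 1)/(S + 1) = (6.07 − 1)/(6.07 + 1) = 5.07/7.07
RL = −20·log₁₀|Γ| = −20·log₁₀(0.717)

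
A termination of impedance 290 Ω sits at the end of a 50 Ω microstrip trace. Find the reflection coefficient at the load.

Γ = 0.706

Γ = (Z_L − Z_0)/(Z_L + Z_0) = (290 − 50)/(290 + 50) = 240/340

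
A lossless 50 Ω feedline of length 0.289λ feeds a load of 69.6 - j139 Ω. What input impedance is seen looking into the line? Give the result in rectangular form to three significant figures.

Z_in ≈ 8.87 + j28.6 Ω

βl = 2π × 0.289 = 104°
tan(βl) = tan(104°) = -4
Z_in = Z_0·(Z_L + jZ_0·tanβl)/(Z_0 + jZ_L·tanβl)
     = 50·(69.6 − j339)/(-506 − j278)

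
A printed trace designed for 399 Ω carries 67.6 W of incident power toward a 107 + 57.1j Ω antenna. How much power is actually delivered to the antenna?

P_delivered ≈ 44.5 W

|Γ| = |(-292 + j57.1)/(506 + j57.1)| = 0.584
|Γ|² = 0.341
P_refl = |Γ|²·P_inc = 23.1 W, P_del = (1 − |Γ|²)·P_inc = 44.5 W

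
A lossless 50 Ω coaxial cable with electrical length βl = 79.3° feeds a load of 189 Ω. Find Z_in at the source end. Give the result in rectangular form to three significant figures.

Z_in ≈ 13.7 − j8.76 Ω

tan(βl) = tan(79.3°) = 5.29
Z_in = Z_0·(Z_L + jZ_0·tanβl)/(Z_0 + jZ_L·tanβl)
     = 50·(189 + j265)/(50 + j1000)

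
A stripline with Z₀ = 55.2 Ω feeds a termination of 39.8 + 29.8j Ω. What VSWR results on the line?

Γ = (Z_L − Z_0)/(Z_L + Z_0) = (-15.4 + j29.8)/(95 + j29.8)
|Γ| = 33.5/99.6 = 0.337
VSWR = (1 + |Γ|)/(1 − |Γ|) = 1.34/0.663

VSWR ≈ 2.02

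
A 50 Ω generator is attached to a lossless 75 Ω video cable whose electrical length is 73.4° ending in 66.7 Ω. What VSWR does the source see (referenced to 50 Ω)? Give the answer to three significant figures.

tan(βl) = 3.35
Z_in = Z_0·(Z_L + jZ_0·tanβl)/(Z_0 + jZ_L·tanβl) = 82.6 + j5.31 Ω
Γ_s = (Z_in − Z_s)/(Z_in + Z_s) = (32.6 + j5.31)/(133 + j5.31), |Γ_s| = 0.249
VSWR = (1 + |Γ_s|)/(1 − |Γ_s|)

VSWR ≈ 1.66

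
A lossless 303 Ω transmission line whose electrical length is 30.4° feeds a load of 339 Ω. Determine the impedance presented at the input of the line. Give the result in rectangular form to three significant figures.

Z_in ≈ 318 − j31.3 Ω

tan(βl) = tan(30.4°) = 0.587
Z_in = Z_0·(Z_L + jZ_0·tanβl)/(Z_0 + jZ_L·tanβl)
     = 303·(339 + j178)/(303 + j199)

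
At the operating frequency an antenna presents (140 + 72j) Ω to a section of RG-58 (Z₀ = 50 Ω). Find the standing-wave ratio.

VSWR ≈ 3.62

Γ = (Z_L − Z_0)/(Z_L + Z_0) = (90 + j72)/(190 + j72)
|Γ| = 115/203 = 0.567
VSWR = (1 + |Γ|)/(1 − |Γ|) = 1.57/0.433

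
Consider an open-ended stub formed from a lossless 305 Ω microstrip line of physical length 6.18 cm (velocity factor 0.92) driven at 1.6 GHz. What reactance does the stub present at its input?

X_in ≈ 247 Ω (inductive)

λ = v/f = 0.92·c / 1.6 GHz = 0.172 m
βl = 2π·l/λ = 2π × 0.358 = 129°
tan(βl) = -1.24
For an open-ended stub, Z_in = −jZ_0·cot(βl) = −jZ_0/tan(βl)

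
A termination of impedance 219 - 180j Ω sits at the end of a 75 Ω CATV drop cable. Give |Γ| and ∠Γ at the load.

Γ ≈ 0.669 ∠ -19.9°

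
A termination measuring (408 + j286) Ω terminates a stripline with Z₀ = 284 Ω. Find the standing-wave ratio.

VSWR ≈ 2.43

Γ = (Z_L − Z_0)/(Z_L + Z_0) = (124 + j286)/(692 + j286)
|Γ| = 312/749 = 0.416
VSWR = (1 + |Γ|)/(1 − |Γ|) = 1.42/0.584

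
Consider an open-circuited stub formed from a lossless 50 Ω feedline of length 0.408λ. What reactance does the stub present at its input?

βl = 2π × 0.408 = 147°
tan(βl) = -0.652
For an open-circuited stub, Z_in = −jZ_0·cot(βl) = −jZ_0/tan(βl)

X_in ≈ 76.6 Ω (inductive)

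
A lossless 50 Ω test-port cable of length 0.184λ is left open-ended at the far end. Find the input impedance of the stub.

Z_in ≈ −j22 Ω

βl = 2π × 0.184 = 66.2°
tan(βl) = 2.27
For an open-ended stub, Z_in = −jZ_0·cot(βl) = −jZ_0/tan(βl)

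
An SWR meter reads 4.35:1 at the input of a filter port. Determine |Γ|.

|Γ| ≈ 0.626

|Γ| = (S − 1)/(S + 1) = (4.35 − 1)/(4.35 + 1) = 3.35/5.35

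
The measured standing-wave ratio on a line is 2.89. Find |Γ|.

|Γ| ≈ 0.486

|Γ| = (S − 1)/(S + 1) = (2.89 − 1)/(2.89 + 1) = 1.89/3.89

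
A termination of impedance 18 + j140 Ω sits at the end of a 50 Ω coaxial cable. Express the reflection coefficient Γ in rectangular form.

Γ ≈ 0.719 + j0.578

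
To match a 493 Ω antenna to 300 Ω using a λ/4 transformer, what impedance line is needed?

Z_qwt ≈ 385 Ω

Z_qwt = √(Z_0·R_L) = √(300 × 493) = √147900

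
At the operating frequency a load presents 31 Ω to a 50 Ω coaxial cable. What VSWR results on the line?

VSWR ≈ 1.61

For a purely resistive load, VSWR = R_L/Z_0 or Z_0/R_L (whichever > 1) = 50/31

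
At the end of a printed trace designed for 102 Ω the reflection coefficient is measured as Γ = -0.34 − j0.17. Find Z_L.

Z_L = Z_0·(1 + Γ)/(1 − Γ) = 102·(0.66 − j0.17)/(1.34 + j0.17)

Z_L ≈ 47.8 − j19 Ω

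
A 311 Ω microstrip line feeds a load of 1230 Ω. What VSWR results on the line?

For a purely resistive load, VSWR = R_L/Z_0 or Z_0/R_L (whichever > 1) = 1230/311

VSWR ≈ 3.95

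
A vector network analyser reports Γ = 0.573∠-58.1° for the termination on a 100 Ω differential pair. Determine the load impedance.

Z_L ≈ 92.9 − j135 Ω

Z_L = Z_0·(1 + Γ)/(1 − Γ) = 100·(1.3 − j0.486)/(0.697 + j0.486)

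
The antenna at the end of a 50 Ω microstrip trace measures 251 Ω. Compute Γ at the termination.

Γ = 0.668

Γ = (Z_L − Z_0)/(Z_L + Z_0) = (251 − 50)/(251 + 50) = 201/301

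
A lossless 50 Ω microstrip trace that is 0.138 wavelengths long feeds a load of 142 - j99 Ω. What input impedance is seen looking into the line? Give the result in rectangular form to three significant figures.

Z_in ≈ 15.2 − j27.3 Ω

βl = 2π × 0.138 = 49.7°
tan(βl) = tan(49.7°) = 1.18
Z_in = Z_0·(Z_L + jZ_0·tanβl)/(Z_0 + jZ_L·tanβl)
     = 50·(142 − j40.1)/(167 + j167)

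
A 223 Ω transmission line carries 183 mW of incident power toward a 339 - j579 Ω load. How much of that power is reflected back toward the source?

|Γ| = |(116 − j579)/(562 − j579)| = 0.732
|Γ|² = 0.536
P_refl = |Γ|²·P_inc = 98 mW, P_del = (1 − |Γ|²)·P_inc = 85 mW

P_reflected ≈ 98 mW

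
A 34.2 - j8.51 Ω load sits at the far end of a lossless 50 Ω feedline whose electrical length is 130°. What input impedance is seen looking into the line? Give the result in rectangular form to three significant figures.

tan(βl) = tan(130°) = -1.19
Z_in = Z_0·(Z_L + jZ_0·tanβl)/(Z_0 + jZ_L·tanβl)
     = 50·(34.2 − j68.1)/(39.9 − j40.8)

Z_in ≈ 63.7 − j20.3 Ω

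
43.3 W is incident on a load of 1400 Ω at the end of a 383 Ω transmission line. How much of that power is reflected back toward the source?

Γ = (1400 − 383)/(1400 + 383) = 0.57
|Γ|² = 0.325
P_refl = |Γ|²·P_inc = 14.1 W, P_del = (1 − |Γ|²)·P_inc = 29.2 W

P_reflected ≈ 14.1 W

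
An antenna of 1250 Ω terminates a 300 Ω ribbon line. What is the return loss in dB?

RL ≈ 4.25 dB

Γ = (1250 − 300)/(1250 + 300) = 0.613
RL = −20·log₁₀|Γ| = −20·log₁₀(0.613)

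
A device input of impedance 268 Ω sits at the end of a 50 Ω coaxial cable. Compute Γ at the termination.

Γ = 0.686

Γ = (Z_L − Z_0)/(Z_L + Z_0) = (268 − 50)/(268 + 50) = 218/318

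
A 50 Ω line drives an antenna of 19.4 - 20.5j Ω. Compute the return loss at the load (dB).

RL ≈ 5.87 dB

Γ = (-30.6 − j20.5)/(69.4 − j20.5), |Γ| = 0.509
RL = −20·log₁₀|Γ| = −20·log₁₀(0.509)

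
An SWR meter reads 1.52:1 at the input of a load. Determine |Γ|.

|Γ| = (S − 1)/(S + 1) = (1.52 − 1)/(1.52 + 1) = 0.52/2.52

|Γ| ≈ 0.206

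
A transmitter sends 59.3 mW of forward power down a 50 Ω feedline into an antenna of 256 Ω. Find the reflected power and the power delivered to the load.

P_reflected ≈ 26.9 mW; P_delivered ≈ 32.4 mW

Γ = (256 − 50)/(256 + 50) = 0.673
|Γ|² = 0.453
P_refl = |Γ|²·P_inc = 26.9 mW, P_del = (1 − |Γ|²)·P_inc = 32.4 mW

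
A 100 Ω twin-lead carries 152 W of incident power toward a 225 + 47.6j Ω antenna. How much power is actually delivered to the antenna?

|Γ| = |(125 + j47.6)/(325 + j47.6)| = 0.407
|Γ|² = 0.166
P_refl = |Γ|²·P_inc = 25.2 W, P_del = (1 − |Γ|²)·P_inc = 127 W

P_delivered ≈ 127 W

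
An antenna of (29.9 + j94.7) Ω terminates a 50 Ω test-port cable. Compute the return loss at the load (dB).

RL ≈ 2.14 dB

Γ = (-20.1 + j94.7)/(79.9 + j94.7), |Γ| = 0.781
RL = −20·log₁₀|Γ| = −20·log₁₀(0.781)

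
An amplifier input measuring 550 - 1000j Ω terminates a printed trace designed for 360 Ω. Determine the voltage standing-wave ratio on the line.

Γ = (Z_L − Z_0)/(Z_L + Z_0) = (190 − j1000)/(910 − j1000)
|Γ| = 1020/1350 = 0.753
VSWR = (1 + |Γ|)/(1 − |Γ|) = 1.75/0.247

VSWR ≈ 7.09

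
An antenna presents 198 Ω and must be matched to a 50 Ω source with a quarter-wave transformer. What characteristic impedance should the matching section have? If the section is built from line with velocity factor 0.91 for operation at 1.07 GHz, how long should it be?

Z_qwt = √(Z_0·R_L) = √(50 × 198) = √9900
λ = 0.91·c/f = 0.255 m, so l = λ/4 = 0.0638 m

Z_qwt ≈ 99.5 Ω; length ≈ 6.38 cm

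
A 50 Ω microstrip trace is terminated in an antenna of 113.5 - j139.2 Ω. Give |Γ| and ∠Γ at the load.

Γ ≈ 0.713 ∠ -25.1°

Γ = (Z_L − Z_0)/(Z_L + Z_0) = (63.5 − j139.2)/(163.5 − j139.2)
|Γ| = 153/215 = 0.713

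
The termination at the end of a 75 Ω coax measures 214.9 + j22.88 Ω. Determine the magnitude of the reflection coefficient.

Γ = (Z_L − Z_0)/(Z_L + Z_0) = (139.9 + j22.88)/(289.9 + j22.88)
|Γ| = 142/291

|Γ| ≈ 0.487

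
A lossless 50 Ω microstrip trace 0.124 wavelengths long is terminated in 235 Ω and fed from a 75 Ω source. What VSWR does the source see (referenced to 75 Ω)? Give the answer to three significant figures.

VSWR ≈ 5.1

βl = 2π × 0.124 = 44.6°
tan(βl) = 0.988
Z_in = Z_0·(Z_L + jZ_0·tanβl)/(Z_0 + jZ_L·tanβl) = 20.6 − j46.2 Ω
Γ_s = (Z_in − Z_s)/(Z_in + Z_s) = (-54.4 − j46.2)/(95.6 − j46.2), |Γ_s| = 0.672
VSWR = (1 + |Γ_s|)/(1 − |Γ_s|)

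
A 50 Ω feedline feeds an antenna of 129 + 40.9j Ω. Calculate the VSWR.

Γ = (Z_L − Z_0)/(Z_L + Z_0) = (79 + j40.9)/(179 + j40.9)
|Γ| = 89/184 = 0.484
VSWR = (1 + |Γ|)/(1 − |Γ|) = 1.48/0.516

VSWR ≈ 2.88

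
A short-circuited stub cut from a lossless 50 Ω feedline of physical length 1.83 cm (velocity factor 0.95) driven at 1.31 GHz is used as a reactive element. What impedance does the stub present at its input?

λ = v/f = 0.95·c / 1.31 GHz = 0.218 m
βl = 2π·l/λ = 2π × 0.0841 = 30.3°
tan(βl) = 0.584
For a short-circuited stub, Z_in = jZ_0·tan(βl)

Z_in ≈ +j29.2 Ω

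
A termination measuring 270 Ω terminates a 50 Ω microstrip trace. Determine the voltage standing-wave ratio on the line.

VSWR ≈ 5.4

Γ = (270 − 50)/(270 + 50) = 0.688
VSWR = (1 + 0.688)/(1 − 0.688)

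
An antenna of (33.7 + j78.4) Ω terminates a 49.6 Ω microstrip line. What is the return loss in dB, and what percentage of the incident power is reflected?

Γ = (-15.9 + j78.4)/(83.3 + j78.4), |Γ| = 0.699
RL = −20·log₁₀(0.699) = 3.11 dB
P_refl/P_inc = |Γ|² = 0.489

RL ≈ 3.11 dB; 48.9% of incident power reflected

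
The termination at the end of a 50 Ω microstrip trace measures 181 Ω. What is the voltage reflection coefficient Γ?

Γ = (Z_L − Z_0)/(Z_L + Z_0) = (181 − 50)/(181 + 50) = 131/231

Γ = 0.567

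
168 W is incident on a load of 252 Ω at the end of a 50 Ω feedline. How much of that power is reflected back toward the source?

Γ = (252 − 50)/(252 + 50) = 0.669
|Γ|² = 0.447
P_refl = |Γ|²·P_inc = 75.2 W, P_del = (1 − |Γ|²)·P_inc = 92.8 W

P_reflected ≈ 75.2 W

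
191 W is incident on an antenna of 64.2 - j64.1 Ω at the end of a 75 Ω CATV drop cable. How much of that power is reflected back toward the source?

P_reflected ≈ 34.4 W

|Γ| = |(-10.8 − j64.1)/(139.2 − j64.1)| = 0.424
|Γ|² = 0.18
P_refl = |Γ|²·P_inc = 34.4 W, P_del = (1 − |Γ|²)·P_inc = 157 W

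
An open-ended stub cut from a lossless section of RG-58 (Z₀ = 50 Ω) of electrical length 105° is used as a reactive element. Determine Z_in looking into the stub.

tan(βl) = -3.73
For an open-ended stub, Z_in = −jZ_0·cot(βl) = −jZ_0/tan(βl)

Z_in ≈ +j13.4 Ω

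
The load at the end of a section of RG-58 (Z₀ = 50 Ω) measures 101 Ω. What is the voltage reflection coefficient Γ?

Γ = (Z_L − Z_0)/(Z_L + Z_0) = (101 − 50)/(101 + 50) = 51/151

Γ = 0.338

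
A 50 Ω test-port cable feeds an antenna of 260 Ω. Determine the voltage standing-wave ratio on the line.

Γ = (260 − 50)/(260 + 50) = 0.677
VSWR = (1 + 0.677)/(1 − 0.677)

VSWR ≈ 5.2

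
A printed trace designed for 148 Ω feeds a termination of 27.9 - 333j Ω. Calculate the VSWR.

Γ = (Z_L − Z_0)/(Z_L + Z_0) = (-120.1 − j333)/(175.9 − j333)
|Γ| = 354/377 = 0.94
VSWR = (1 + |Γ|)/(1 − |Γ|) = 1.94/0.06

VSWR ≈ 32.3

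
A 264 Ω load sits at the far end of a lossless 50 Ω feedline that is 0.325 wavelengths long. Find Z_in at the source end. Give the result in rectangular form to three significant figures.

Z_in ≈ 11.8 + j24.3 Ω

βl = 2π × 0.325 = 117°
tan(βl) = tan(117°) = -1.96
Z_in = Z_0·(Z_L + jZ_0·tanβl)/(Z_0 + jZ_L·tanβl)
     = 50·(264 − j98.1)/(50 − j518)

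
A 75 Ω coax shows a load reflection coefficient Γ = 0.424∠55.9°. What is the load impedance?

Z_L ≈ 87.3 + j74.8 Ω

Z_L = Z_0·(1 + Γ)/(1 − Γ) = 75·(1.24 + j0.351)/(0.762 − j0.351)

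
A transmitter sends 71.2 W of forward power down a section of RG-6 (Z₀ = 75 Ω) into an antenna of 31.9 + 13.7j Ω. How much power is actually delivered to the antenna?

P_delivered ≈ 58.7 W

|Γ| = |(-43.1 + j13.7)/(106.9 + j13.7)| = 0.42
|Γ|² = 0.176
P_refl = |Γ|²·P_inc = 12.5 W, P_del = (1 − |Γ|²)·P_inc = 58.7 W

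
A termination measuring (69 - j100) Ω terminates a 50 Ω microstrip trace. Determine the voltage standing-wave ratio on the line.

Γ = (Z_L − Z_0)/(Z_L + Z_0) = (19 − j100)/(119 − j100)
|Γ| = 102/155 = 0.655
VSWR = (1 + |Γ|)/(1 − |Γ|) = 1.65/0.345

VSWR ≈ 4.79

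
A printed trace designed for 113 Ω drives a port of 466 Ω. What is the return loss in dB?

RL ≈ 4.3 dB

Γ = (466 − 113)/(466 + 113) = 0.61
RL = −20·log₁₀|Γ| = −20·log₁₀(0.61)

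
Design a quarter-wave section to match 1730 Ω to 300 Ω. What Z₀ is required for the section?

Z_qwt ≈ 720 Ω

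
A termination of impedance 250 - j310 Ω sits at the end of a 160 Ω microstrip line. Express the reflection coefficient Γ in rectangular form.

Γ ≈ 0.503 − j0.375

Γ = (Z_L − Z_0)/(Z_L + Z_0) = (90 − j310)/(410 − j310)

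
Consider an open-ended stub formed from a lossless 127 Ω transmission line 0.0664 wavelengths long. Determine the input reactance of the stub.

X_in ≈ -287 Ω (capacitive)

βl = 2π × 0.0664 = 23.9°
tan(βl) = 0.443
For an open-ended stub, Z_in = −jZ_0·cot(βl) = −jZ_0/tan(βl)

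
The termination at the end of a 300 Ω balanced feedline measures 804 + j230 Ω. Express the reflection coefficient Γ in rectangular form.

Γ ≈ 0.479 + j0.109

Γ = (Z_L − Z_0)/(Z_L + Z_0) = (504 + j230)/(1104 + j230)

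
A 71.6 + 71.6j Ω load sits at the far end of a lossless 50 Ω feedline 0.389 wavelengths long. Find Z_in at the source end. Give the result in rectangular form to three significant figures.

Z_in ≈ 19.4 + j24.1 Ω

βl = 2π × 0.389 = 140°
tan(βl) = tan(140°) = -0.838
Z_in = Z_0·(Z_L + jZ_0·tanβl)/(Z_0 + jZ_L·tanβl)
     = 50·(71.6 + j29.7)/(110 − j60)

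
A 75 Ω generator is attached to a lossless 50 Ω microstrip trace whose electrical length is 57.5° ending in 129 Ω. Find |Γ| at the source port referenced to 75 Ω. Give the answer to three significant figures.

tan(βl) = 1.57
Z_in = Z_0·(Z_L + jZ_0·tanβl)/(Z_0 + jZ_L·tanβl) = 25.7 − j25.5 Ω
Γ_s = (Z_in − Z_s)/(Z_in + Z_s) = (-49.3 − j25.5)/(101 − j25.5), |Γ_s| = 0.535

|Γ| ≈ 0.535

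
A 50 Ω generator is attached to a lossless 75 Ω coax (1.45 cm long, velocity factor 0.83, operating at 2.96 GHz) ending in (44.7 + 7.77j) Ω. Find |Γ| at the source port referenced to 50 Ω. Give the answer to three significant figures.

|Γ| ≈ 0.419

λ = v/f = 0.83·c / 2.96 GHz = 0.0841 m
βl = 2π·l/λ = 2π × 0.172 = 62.1°
tan(βl) = 1.88
Z_in = Z_0·(Z_L + jZ_0·tanβl)/(Z_0 + jZ_L·tanβl) = 107 + j36.6 Ω
Γ_s = (Z_in − Z_s)/(Z_in + Z_s) = (56.6 + j36.6)/(157 + j36.6), |Γ_s| = 0.419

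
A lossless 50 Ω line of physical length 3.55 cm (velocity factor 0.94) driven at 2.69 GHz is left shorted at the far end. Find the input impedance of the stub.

λ = v/f = 0.94·c / 2.69 GHz = 0.105 m
βl = 2π·l/λ = 2π × 0.339 = 122°
tan(βl) = -1.61
For a shorted stub, Z_in = jZ_0·tan(βl)

Z_in ≈ −j80.3 Ω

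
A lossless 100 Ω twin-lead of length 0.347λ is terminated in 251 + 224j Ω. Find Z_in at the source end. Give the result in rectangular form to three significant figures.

Z_in ≈ 25 + j40.5 Ω

βl = 2π × 0.347 = 125°
tan(βl) = tan(125°) = -1.43
Z_in = Z_0·(Z_L + jZ_0·tanβl)/(Z_0 + jZ_L·tanβl)
     = 100·(251 + j80.8)/(421 − j360)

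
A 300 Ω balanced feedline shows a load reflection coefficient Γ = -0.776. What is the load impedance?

Z_L = Z_0·(1 + Γ)/(1 − Γ) = 300·(0.224)/(1.78)

Z_L ≈ 37.8 Ω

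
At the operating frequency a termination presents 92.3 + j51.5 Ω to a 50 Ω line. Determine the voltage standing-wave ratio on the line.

VSWR ≈ 2.57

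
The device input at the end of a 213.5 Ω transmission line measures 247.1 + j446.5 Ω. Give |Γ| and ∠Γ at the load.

Γ ≈ 0.698 ∠ 41.6°

Γ = (Z_L − Z_0)/(Z_L + Z_0) = (33.6 + j446.5)/(460.6 + j446.5)
|Γ| = 448/641 = 0.698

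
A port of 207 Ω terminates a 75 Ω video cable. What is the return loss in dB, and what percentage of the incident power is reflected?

Γ = (207 − 75)/(207 + 75) = 0.468
RL = −20·log₁₀(0.468) = 6.59 dB
P_refl/P_inc = |Γ|² = 0.219

RL ≈ 6.59 dB; 21.9% of incident power reflected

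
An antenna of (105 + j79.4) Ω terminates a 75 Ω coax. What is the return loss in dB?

Γ = (30 + j79.4)/(180 + j79.4), |Γ| = 0.431
RL = −20·log₁₀|Γ| = −20·log₁₀(0.431)

RL ≈ 7.3 dB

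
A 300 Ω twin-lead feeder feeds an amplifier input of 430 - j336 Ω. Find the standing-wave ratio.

VSWR ≈ 2.63

Γ = (Z_L − Z_0)/(Z_L + Z_0) = (130 − j336)/(730 − j336)
|Γ| = 360/804 = 0.448
VSWR = (1 + |Γ|)/(1 − |Γ|) = 1.45/0.552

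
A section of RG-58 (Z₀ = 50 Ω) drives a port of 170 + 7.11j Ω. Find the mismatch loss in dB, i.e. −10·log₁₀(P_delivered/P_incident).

mismatch loss ≈ 1.54 dB

Γ = (120 + j7.11)/(220 + j7.11), |Γ| = 0.546
|Γ|² = 0.298, so P_del/P_inc = 1 − |Γ|² = 0.702
ML = −10·log₁₀(1 − |Γ|²)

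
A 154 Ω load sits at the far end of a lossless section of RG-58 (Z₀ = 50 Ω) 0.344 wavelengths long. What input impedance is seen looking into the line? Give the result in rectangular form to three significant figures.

βl = 2π × 0.344 = 124°
tan(βl) = tan(124°) = -1.49
Z_in = Z_0·(Z_L + jZ_0·tanβl)/(Z_0 + jZ_L·tanβl)
     = 50·(154 − j74.6)/(50 − j230)

Z_in ≈ 22.5 + j28.6 Ω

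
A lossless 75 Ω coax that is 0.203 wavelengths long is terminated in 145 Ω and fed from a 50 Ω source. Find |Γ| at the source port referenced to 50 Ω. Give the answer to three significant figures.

βl = 2π × 0.203 = 73.1°
tan(βl) = 3.29
Z_in = Z_0·(Z_L + jZ_0·tanβl)/(Z_0 + jZ_L·tanβl) = 41.4 − j16.3 Ω
Γ_s = (Z_in − Z_s)/(Z_in + Z_s) = (-8.64 − j16.3)/(91.4 − j16.3), |Γ_s| = 0.199

|Γ| ≈ 0.199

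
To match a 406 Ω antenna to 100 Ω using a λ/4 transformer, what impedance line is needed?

Z_qwt = √(Z_0·R_L) = √(100 × 406) = √40600

Z_qwt ≈ 201 Ω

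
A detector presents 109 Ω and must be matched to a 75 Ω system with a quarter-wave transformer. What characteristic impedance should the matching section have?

Z_qwt ≈ 90.4 Ω

Z_qwt = √(Z_0·R_L) = √(75 × 109) = √8175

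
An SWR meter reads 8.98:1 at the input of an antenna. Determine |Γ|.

|Γ| ≈ 0.8

|Γ| = (S − 1)/(S + 1) = (8.98 − 1)/(8.98 + 1) = 7.98/9.98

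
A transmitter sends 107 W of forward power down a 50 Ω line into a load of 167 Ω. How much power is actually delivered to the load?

P_delivered ≈ 75.9 W

Γ = (167 − 50)/(167 + 50) = 0.539
|Γ|² = 0.291
P_refl = |Γ|²·P_inc = 31.1 W, P_del = (1 − |Γ|²)·P_inc = 75.9 W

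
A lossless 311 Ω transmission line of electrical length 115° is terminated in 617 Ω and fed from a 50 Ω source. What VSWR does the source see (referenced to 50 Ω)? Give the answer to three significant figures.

VSWR ≈ 4.85

tan(βl) = -2.14
Z_in = Z_0·(Z_L + jZ_0·tanβl)/(Z_0 + jZ_L·tanβl) = 181 + j103 Ω
Γ_s = (Z_in − Z_s)/(Z_in + Z_s) = (131 + j103)/(231 + j103), |Γ_s| = 0.658
VSWR = (1 + |Γ_s|)/(1 − |Γ_s|)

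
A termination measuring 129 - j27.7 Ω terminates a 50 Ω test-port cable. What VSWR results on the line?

Γ = (Z_L − Z_0)/(Z_L + Z_0) = (79 − j27.7)/(179 − j27.7)
|Γ| = 83.7/181 = 0.462
VSWR = (1 + |Γ|)/(1 − |Γ|) = 1.46/0.538

VSWR ≈ 2.72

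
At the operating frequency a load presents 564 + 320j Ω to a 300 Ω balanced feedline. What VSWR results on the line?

VSWR ≈ 2.64

Γ = (Z_L − Z_0)/(Z_L + Z_0) = (264 + j320)/(864 + j320)
|Γ| = 415/921 = 0.45
VSWR = (1 + |Γ|)/(1 − |Γ|) = 1.45/0.55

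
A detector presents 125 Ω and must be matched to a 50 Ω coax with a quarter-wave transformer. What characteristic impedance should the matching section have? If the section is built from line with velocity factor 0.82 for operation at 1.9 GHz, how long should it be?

Z_qwt ≈ 79.1 Ω; length ≈ 3.24 cm

Z_qwt = √(Z_0·R_L) = √(50 × 125) = √6250
λ = 0.82·c/f = 0.129 m, so l = λ/4 = 0.0324 m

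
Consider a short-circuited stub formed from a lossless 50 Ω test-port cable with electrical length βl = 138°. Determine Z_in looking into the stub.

Z_in ≈ −j45 Ω

tan(βl) = -0.9
For a short-circuited stub, Z_in = jZ_0·tan(βl)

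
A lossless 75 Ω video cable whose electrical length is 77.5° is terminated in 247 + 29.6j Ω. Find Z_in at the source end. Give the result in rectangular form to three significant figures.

Z_in ≈ 23.8 − j17.9 Ω

tan(βl) = tan(77.5°) = 4.51
Z_in = Z_0·(Z_L + jZ_0·tanβl)/(Z_0 + jZ_L·tanβl)
     = 75·(247 + j368)/(-58.5 + j1110)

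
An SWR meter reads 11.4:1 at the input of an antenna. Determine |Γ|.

|Γ| ≈ 0.839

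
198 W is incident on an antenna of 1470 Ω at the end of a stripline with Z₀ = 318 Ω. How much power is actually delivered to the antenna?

Γ = (1470 − 318)/(1470 + 318) = 0.644
|Γ|² = 0.415
P_refl = |Γ|²·P_inc = 82.2 W, P_del = (1 − |Γ|²)·P_inc = 116 W

P_delivered ≈ 116 W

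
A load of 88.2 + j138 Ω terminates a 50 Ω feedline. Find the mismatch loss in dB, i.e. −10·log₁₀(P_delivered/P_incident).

mismatch loss ≈ 3.35 dB

Γ = (38.2 + j138)/(138.2 + j138), |Γ| = 0.733
|Γ|² = 0.538, so P_del/P_inc = 1 − |Γ|² = 0.462
ML = −10·log₁₀(1 − |Γ|²)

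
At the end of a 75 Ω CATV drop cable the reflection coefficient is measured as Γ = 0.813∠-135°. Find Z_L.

Z_L = Z_0·(1 + Γ)/(1 − Γ) = 75·(0.425 − j0.575)/(1.57 + j0.575)

Z_L ≈ 9.05 − j30.7 Ω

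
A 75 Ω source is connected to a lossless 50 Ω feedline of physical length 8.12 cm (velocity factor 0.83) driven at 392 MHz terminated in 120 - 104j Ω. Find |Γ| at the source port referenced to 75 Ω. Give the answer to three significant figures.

λ = v/f = 0.83·c / 392 MHz = 0.635 m
βl = 2π·l/λ = 2π × 0.128 = 46°
tan(βl) = 1.04
Z_in = Z_0·(Z_L + jZ_0·tanβl)/(Z_0 + jZ_L·tanβl) = 15.4 − j28.7 Ω
Γ_s = (Z_in − Z_s)/(Z_in + Z_s) = (-59.6 − j28.7)/(90.4 − j28.7), |Γ_s| = 0.697

|Γ| ≈ 0.697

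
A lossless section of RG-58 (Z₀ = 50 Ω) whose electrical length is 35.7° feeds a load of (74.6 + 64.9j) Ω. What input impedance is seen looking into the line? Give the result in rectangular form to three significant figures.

Z_in ≈ 98 − j63.4 Ω

tan(βl) = tan(35.7°) = 0.719
Z_in = Z_0·(Z_L + jZ_0·tanβl)/(Z_0 + jZ_L·tanβl)
     = 50·(74.6 + j101)/(3.36 + j53.6)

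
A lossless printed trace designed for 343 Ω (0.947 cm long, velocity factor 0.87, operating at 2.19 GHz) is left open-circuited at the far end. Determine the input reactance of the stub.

X_in ≈ -629 Ω (capacitive)

λ = v/f = 0.87·c / 2.19 GHz = 0.119 m
βl = 2π·l/λ = 2π × 0.0795 = 28.6°
tan(βl) = 0.545
For an open-circuited stub, Z_in = −jZ_0·cot(βl) = −jZ_0/tan(βl)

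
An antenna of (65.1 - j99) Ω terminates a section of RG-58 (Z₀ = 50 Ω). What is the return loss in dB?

Γ = (15.1 − j99)/(115.1 − j99), |Γ| = 0.66
RL = −20·log₁₀|Γ| = −20·log₁₀(0.66)

RL ≈ 3.61 dB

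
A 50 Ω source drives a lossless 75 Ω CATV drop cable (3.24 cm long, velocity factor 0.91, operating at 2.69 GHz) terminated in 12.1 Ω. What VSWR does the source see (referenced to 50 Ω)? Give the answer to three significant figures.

λ = v/f = 0.91·c / 2.69 GHz = 0.101 m
βl = 2π·l/λ = 2π × 0.319 = 115°
tan(βl) = -2.15
Z_in = Z_0·(Z_L + jZ_0·tanβl)/(Z_0 + jZ_L·tanβl) = 60.8 − j140 Ω
Γ_s = (Z_in − Z_s)/(Z_in + Z_s) = (10.8 − j140)/(111 − j140), |Γ_s| = 0.787
VSWR = (1 + |Γ_s|)/(1 − |Γ_s|)

VSWR ≈ 8.39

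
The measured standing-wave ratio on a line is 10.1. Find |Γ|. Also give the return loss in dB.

|Γ| ≈ 0.82; return loss ≈ 1.73 dB

|Γ| = (S − 1)/(S + 1) = (10.1 − 1)/(10.1 + 1) = 9.1/11.1
RL = −20·log₁₀|Γ| = −20·log₁₀(0.82)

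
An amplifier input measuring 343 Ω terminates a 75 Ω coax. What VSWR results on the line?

VSWR ≈ 4.57

Γ = (343 − 75)/(343 + 75) = 0.641
VSWR = (1 + 0.641)/(1 − 0.641)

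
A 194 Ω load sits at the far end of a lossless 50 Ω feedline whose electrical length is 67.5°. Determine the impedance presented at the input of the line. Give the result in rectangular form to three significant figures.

tan(βl) = tan(67.5°) = 2.41
Z_in = Z_0·(Z_L + jZ_0·tanβl)/(Z_0 + jZ_L·tanβl)
     = 50·(194 + j121)/(50 + j468)

Z_in ≈ 14.9 − j19.1 Ω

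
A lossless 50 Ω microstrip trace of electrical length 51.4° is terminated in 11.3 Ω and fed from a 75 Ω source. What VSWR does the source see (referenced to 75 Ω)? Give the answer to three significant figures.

VSWR ≈ 4.42

tan(βl) = 1.25
Z_in = Z_0·(Z_L + jZ_0·tanβl)/(Z_0 + jZ_L·tanβl) = 26.9 + j55 Ω
Γ_s = (Z_in − Z_s)/(Z_in + Z_s) = (-48.1 + j55)/(102 + j55), |Γ_s| = 0.631
VSWR = (1 + |Γ_s|)/(1 − |Γ_s|)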